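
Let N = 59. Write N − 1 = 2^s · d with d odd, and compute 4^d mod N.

59 − 1 = 58 = 2^1 · 29, so d = 29.
4^1 ≡ 4 (mod 59)
4^2 ≡ 4^2 = 16 ≡ 16 (mod 59)
4^4 ≡ 16^2 = 256 ≡ 20 (mod 59)
4^8 ≡ 20^2 = 400 ≡ 46 (mod 59)
4^16 ≡ 46^2 = 2116 ≡ 51 (mod 59)
29 = 16 + 8 + 4 + 1 in binary powers of 2.
So 4^29 ≡ 51 · 46 · 20 · 4 ≡ 1 (mod 59).
Since 4^d ≡ 1 (mod 59), base 4 does not prove 59 composite.

1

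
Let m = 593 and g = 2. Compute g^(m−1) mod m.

2^1 ≡ 2 (mod 593)
2^2 ≡ 2^2 = 4 ≡ 4 (mod 593)
2^4 ≡ 4^2 = 16 ≡ 16 (mod 593)
2^8 ≡ 16^2 = 256 ≡ 256 (mod 593)
2^16 ≡ 256^2 = 65536 ≡ 306 (mod 593)
2^32 ≡ 306^2 = 93636 ≡ 535 (mod 593)
2^64 ≡ 535^2 = 286225 ≡ 399 (mod 593)
2^128 ≡ 399^2 = 159201 ≡ 277 (mod 593)
2^256 ≡ 277^2 = 76729 ≡ 232 (mod 593)
2^512 ≡ 232^2 = 53824 ≡ 454 (mod 593)
592 = 512 + 64 + 16 in binary powers of 2.
So 2^592 ≡ 454 · 399 · 306 ≡ 1 (mod 593).
Since the result is 1, base 2 gives no evidence that 593 is composite.

1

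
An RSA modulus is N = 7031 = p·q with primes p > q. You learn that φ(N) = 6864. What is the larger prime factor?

φ(n) = (p−1)(q−1) = n − (p+q) + 1, so p + q = 7031 − 6864 + 1 = 168.
p and q are the roots of t² − 168t + 7031 = 0.
Discriminant: 168² − 4·7031 = 28224 − 28124 = 100; √100 = 10.
q = (168 − 10)/2 = 79, p = (168 + 10)/2 = 89.
Check: 79 · 89 = 7031.

89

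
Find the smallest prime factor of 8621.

8621 is odd.
Digit sum 17, not divisible by 3.
Ends in 1: not divisible by 5.
7: 8621 = 7·1231 + 4
11: 8621 = 11·783 + 8
13: 8621 = 13·663 + 2
17: 8621 = 17·507 + 2
19: 8621 = 19·453 + 14
23: 8621 = 23·374 + 19
29: 8621 = 29·297 + 8
31: 8621 = 31·278 + 3
37: 8621 = 37·233

37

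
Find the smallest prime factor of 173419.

173419 is odd.
Digit sum 25, not divisible by 3.
Ends in 9: not divisible by 5.
7: 173419 = 7·24774 + 1
11: 173419 = 11·15765 + 4
13: 173419 = 13·13339 + 12
17: 173419 = 17·10201 + 2
19: 173419 = 19·9127 + 6
23: 173419 = 23·7539 + 22
29: 173419 = 29·5979 + 28
31: 173419 = 31·5594 + 5
37: 173419 = 37·4687

37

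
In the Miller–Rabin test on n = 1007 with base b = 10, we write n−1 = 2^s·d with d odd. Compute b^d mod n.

876

1007 − 1 = 1006 = 2^1 · 503, so d = 503.
10^1 ≡ 10 (mod 1007)
10^2 ≡ 10^2 = 100 ≡ 100 (mod 1007)
10^4 ≡ 100^2 = 10000 ≡ 937 (mod 1007)
10^8 ≡ 937^2 = 877969 ≡ 872 (mod 1007)
10^16 ≡ 872^2 = 760384 ≡ 99 (mod 1007)
10^32 ≡ 99^2 = 9801 ≡ 738 (mod 1007)
10^64 ≡ 738^2 = 544644 ≡ 864 (mod 1007)
10^128 ≡ 864^2 = 746496 ≡ 309 (mod 1007)
10^256 ≡ 309^2 = 95481 ≡ 823 (mod 1007)
503 = 256 + 128 + 64 + 32 + 16 + 4 + 2 + 1 in binary powers of 2.
So 10^503 ≡ 823 · 309 · 864 · 738 · 99 · 937 · 100 · 10 ≡ 876 (mod 1007).
Squaring chain: 876; never reaches −1, so base 10 is a Miller–Rabin witness that 1007 is composite.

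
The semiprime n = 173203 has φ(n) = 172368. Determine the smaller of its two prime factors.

379

φ(n) = (p−1)(q−1) = n − (p+q) + 1, so p + q = 173203 − 172368 + 1 = 836.
p and q are the roots of t² − 836t + 173203 = 0.
Discriminant: 836² − 4·173203 = 698896 − 692812 = 6084; √6084 = 78.
q = (836 − 78)/2 = 379, p = (836 + 78)/2 = 457.
Check: 379 · 457 = 173203.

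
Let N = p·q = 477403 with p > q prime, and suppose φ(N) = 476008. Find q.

599

φ(n) = (p−1)(q−1) = n − (p+q) + 1, so p + q = 477403 − 476008 + 1 = 1396.
p and q are the roots of t² − 1396t + 477403 = 0.
Discriminant: 1396² − 4·477403 = 1948816 − 1909612 = 39204; √39204 = 198.
q = (1396 − 198)/2 = 599, p = (1396 + 198)/2 = 797.
Check: 599 · 797 = 477403.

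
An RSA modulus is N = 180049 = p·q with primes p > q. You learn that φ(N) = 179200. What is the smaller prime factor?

φ(n) = (p−1)(q−1) = n − (p+q) + 1, so p + q = 180049 − 179200 + 1 = 850.
p and q are the roots of t² − 850t + 180049 = 0.
Discriminant: 850² − 4·180049 = 722500 − 720196 = 2304; √2304 = 48.
q = (850 − 48)/2 = 401, p = (850 + 48)/2 = 449.
Check: 401 · 449 = 180049.

401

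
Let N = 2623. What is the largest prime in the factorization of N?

61

2623 = 43 · 61
61 is prime.
So 2623 = 43 · 61; the largest prime factor is 61.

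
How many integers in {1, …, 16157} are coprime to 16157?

15900

Factor: 16157 = 107 · 151.
φ(16157) = (107−1) · (151−1) = 106 · 150 = 15900.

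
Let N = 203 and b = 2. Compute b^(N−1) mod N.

2^1 ≡ 2 (mod 203)
2^2 ≡ 2^2 = 4 ≡ 4 (mod 203)
2^4 ≡ 4^2 = 16 ≡ 16 (mod 203)
2^8 ≡ 16^2 = 256 ≡ 53 (mod 203)
2^16 ≡ 53^2 = 2809 ≡ 170 (mod 203)
2^32 ≡ 170^2 = 28900 ≡ 74 (mod 203)
2^64 ≡ 74^2 = 5476 ≡ 198 (mod 203)
2^128 ≡ 198^2 = 39204 ≡ 25 (mod 203)
202 = 128 + 64 + 8 + 2 in binary powers of 2.
So 2^202 ≡ 25 · 198 · 53 · 4 ≡ 93 (mod 203).
Since 93 ≠ 1, base 2 is a Fermat witness: 203 is composite.

93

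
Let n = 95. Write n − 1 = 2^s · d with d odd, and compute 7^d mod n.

95 − 1 = 94 = 2^1 · 47, so d = 47.
7^1 ≡ 7 (mod 95)
7^2 ≡ 7^2 = 49 ≡ 49 (mod 95)
7^4 ≡ 49^2 = 2401 ≡ 26 (mod 95)
7^8 ≡ 26^2 = 676 ≡ 11 (mod 95)
7^16 ≡ 11^2 = 121 ≡ 26 (mod 95)
7^32 ≡ 26^2 = 676 ≡ 11 (mod 95)
47 = 32 + 8 + 4 + 2 + 1 in binary powers of 2.
So 7^47 ≡ 11 · 11 · 26 · 49 · 7 ≡ 68 (mod 95).
Squaring chain: 68; never reaches −1, so base 7 is a Miller–Rabin witness that 95 is composite.

68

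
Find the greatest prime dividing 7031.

7031 = 79 · 89
89 is prime.
So 7031 = 79 · 89; the largest prime factor is 89.

89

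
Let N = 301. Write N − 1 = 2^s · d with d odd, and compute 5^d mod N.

301 − 1 = 300 = 2^2 · 75, so d = 75.
5^1 ≡ 5 (mod 301)
5^2 ≡ 5^2 = 25 ≡ 25 (mod 301)
5^4 ≡ 25^2 = 625 ≡ 23 (mod 301)
5^8 ≡ 23^2 = 529 ≡ 228 (mod 301)
5^16 ≡ 228^2 = 51984 ≡ 212 (mod 301)
5^32 ≡ 212^2 = 44944 ≡ 95 (mod 301)
5^64 ≡ 95^2 = 9025 ≡ 296 (mod 301)
75 = 64 + 8 + 2 + 1 in binary powers of 2.
So 5^75 ≡ 296 · 228 · 25 · 5 ≡ 174 (mod 301).
Squaring chain: 174 → 176; never reaches −1, so base 5 is a Miller–Rabin witness that 301 is composite.

174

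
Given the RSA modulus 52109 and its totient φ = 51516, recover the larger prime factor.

φ(n) = (p−1)(q−1) = n − (p+q) + 1, so p + q = 52109 − 51516 + 1 = 594.
p and q are the roots of t² − 594t + 52109 = 0.
Discriminant: 594² − 4·52109 = 352836 − 208436 = 144400; √144400 = 380.
q = (594 − 380)/2 = 107, p = (594 + 380)/2 = 487.
Check: 107 · 487 = 52109.

487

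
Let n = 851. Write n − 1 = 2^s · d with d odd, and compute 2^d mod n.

542

851 − 1 = 850 = 2^1 · 425, so d = 425.
2^1 ≡ 2 (mod 851)
2^2 ≡ 2^2 = 4 ≡ 4 (mod 851)
2^4 ≡ 4^2 = 16 ≡ 16 (mod 851)
2^8 ≡ 16^2 = 256 ≡ 256 (mod 851)
2^16 ≡ 256^2 = 65536 ≡ 9 (mod 851)
2^32 ≡ 9^2 = 81 ≡ 81 (mod 851)
2^64 ≡ 81^2 = 6561 ≡ 604 (mod 851)
2^128 ≡ 604^2 = 364816 ≡ 588 (mod 851)
2^256 ≡ 588^2 = 345744 ≡ 238 (mod 851)
425 = 256 + 128 + 32 + 8 + 1 in binary powers of 2.
So 2^425 ≡ 238 · 588 · 81 · 256 · 2 ≡ 542 (mod 851).
Squaring chain: 542; never reaches −1, so base 2 is a Miller–Rabin witness that 851 is composite.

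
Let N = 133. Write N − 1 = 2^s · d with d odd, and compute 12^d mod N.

133 − 1 = 132 = 2^2 · 33, so d = 33.
12^1 ≡ 12 (mod 133)
12^2 ≡ 12^2 = 144 ≡ 11 (mod 133)
12^4 ≡ 11^2 = 121 ≡ 121 (mod 133)
12^8 ≡ 121^2 = 14641 ≡ 11 (mod 133)
12^16 ≡ 11^2 = 121 ≡ 121 (mod 133)
12^32 ≡ 121^2 = 14641 ≡ 11 (mod 133)
33 = 32 + 1 in binary powers of 2.
So 12^33 ≡ 11 · 12 ≡ 132 (mod 133).
Since 12^d ≡ 132 (mod 133), base 12 does not prove 133 composite.

132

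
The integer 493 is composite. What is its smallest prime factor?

493 is odd.
Digit sum 16, not divisible by 3.
Ends in 3: not divisible by 5.
7: 493 = 7·70 + 3
11: 493 = 11·44 + 9
13: 493 = 13·37 + 12
17: 493 = 17·29

17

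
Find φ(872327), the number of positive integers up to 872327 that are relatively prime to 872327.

842400

Factor: 872327 = 53 · 109 · 151.
φ(872327) = (53−1) · (109−1) · (151−1) = 52 · 108 · 150 = 842400.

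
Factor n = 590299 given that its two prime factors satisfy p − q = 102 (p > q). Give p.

Since p = q + 102, we have 590299 = q(q + 102), so q² + 102q − 590299 = 0.
Discriminant: 102² + 4·590299 = 10404 + 2361196 = 2371600; √2371600 = 1540.
q = (−102 + 1540)/2 = 719, and p = q + 102 = 821.
Check: 719 · 821 = 590299.

821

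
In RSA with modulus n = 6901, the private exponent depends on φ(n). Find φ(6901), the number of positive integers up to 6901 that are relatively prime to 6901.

6732

Factor: 6901 = 67 · 103.
φ(6901) = (67−1) · (103−1) = 66 · 102 = 6732.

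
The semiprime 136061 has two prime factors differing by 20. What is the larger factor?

379

Since p = q + 20, we have 136061 = q(q + 20), so q² + 20q − 136061 = 0.
Discriminant: 20² + 4·136061 = 400 + 544244 = 544644; √544644 = 738.
q = (−20 + 738)/2 = 359, and p = q + 20 = 379.
Check: 359 · 379 = 136061.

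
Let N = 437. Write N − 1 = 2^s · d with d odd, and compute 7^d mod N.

437 − 1 = 436 = 2^2 · 109, so d = 109.
7^1 ≡ 7 (mod 437)
7^2 ≡ 7^2 = 49 ≡ 49 (mod 437)
7^4 ≡ 49^2 = 2401 ≡ 216 (mod 437)
7^8 ≡ 216^2 = 46656 ≡ 334 (mod 437)
7^16 ≡ 334^2 = 111556 ≡ 121 (mod 437)
7^32 ≡ 121^2 = 14641 ≡ 220 (mod 437)
7^64 ≡ 220^2 = 48400 ≡ 330 (mod 437)
109 = 64 + 32 + 8 + 4 + 1 in binary powers of 2.
So 7^109 ≡ 330 · 220 · 334 · 216 · 7 ≡ 102 (mod 437).
Squaring chain: 102 → 353; never reaches −1, so base 7 is a Miller–Rabin witness that 437 is composite.

102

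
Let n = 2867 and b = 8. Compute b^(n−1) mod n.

332

8^1 ≡ 8 (mod 2867)
8^2 ≡ 8^2 = 64 ≡ 64 (mod 2867)
8^4 ≡ 64^2 = 4096 ≡ 1229 (mod 2867)
8^8 ≡ 1229^2 = 1510441 ≡ 2399 (mod 2867)
8^16 ≡ 2399^2 = 5755201 ≡ 1132 (mod 2867)
8^32 ≡ 1132^2 = 1281424 ≡ 2742 (mod 2867)
8^64 ≡ 2742^2 = 7518564 ≡ 1290 (mod 2867)
8^128 ≡ 1290^2 = 1664100 ≡ 1240 (mod 2867)
8^256 ≡ 1240^2 = 1537600 ≡ 888 (mod 2867)
8^512 ≡ 888^2 = 788544 ≡ 119 (mod 2867)
8^1024 ≡ 119^2 = 14161 ≡ 2693 (mod 2867)
8^2048 ≡ 2693^2 = 7252249 ≡ 1606 (mod 2867)
2866 = 2048 + 512 + 256 + 32 + 16 + 2 in binary powers of 2.
So 8^2866 ≡ 1606 · 119 · 888 · 2742 · 1132 · 64 ≡ 332 (mod 2867).
Since 332 ≠ 1, base 8 is a Fermat witness: 2867 is composite.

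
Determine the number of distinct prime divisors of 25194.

25194 = 2 · 12597
12597 = 3 · 4199
4199 = 13 · 323
323 = 17 · 19
25194 = 2 · 3 · 13 · 17 · 19, which has 5 distinct prime factors.

5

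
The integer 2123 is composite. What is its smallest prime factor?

11

2123 is odd.
Digit sum 8, not divisible by 3.
Ends in 3: not divisible by 5.
7: 2123 = 7·303 + 2
11: 2123 = 11·193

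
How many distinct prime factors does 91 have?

2

91 = 7 · 13
91 = 7 · 13, which has 2 distinct prime factors.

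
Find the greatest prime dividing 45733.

83

45733 = 19 · 2407
2407 = 29 · 83
83 is prime.
So 45733 = 19 · 29 · 83; the largest prime factor is 83.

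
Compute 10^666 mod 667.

236

10^1 ≡ 10 (mod 667)
10^2 ≡ 10^2 = 100 ≡ 100 (mod 667)
10^4 ≡ 100^2 = 10000 ≡ 662 (mod 667)
10^8 ≡ 662^2 = 438244 ≡ 25 (mod 667)
10^16 ≡ 25^2 = 625 ≡ 625 (mod 667)
10^32 ≡ 625^2 = 390625 ≡ 430 (mod 667)
10^64 ≡ 430^2 = 184900 ≡ 141 (mod 667)
10^128 ≡ 141^2 = 19881 ≡ 538 (mod 667)
10^256 ≡ 538^2 = 289444 ≡ 633 (mod 667)
10^512 ≡ 633^2 = 400689 ≡ 489 (mod 667)
666 = 512 + 128 + 16 + 8 + 2 in binary powers of 2.
So 10^666 ≡ 489 · 538 · 625 · 25 · 100 ≡ 236 (mod 667).
Since 236 ≠ 1, base 10 is a Fermat witness: 667 is composite.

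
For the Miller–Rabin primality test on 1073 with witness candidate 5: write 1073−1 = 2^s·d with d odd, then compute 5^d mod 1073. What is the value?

1073 − 1 = 1072 = 2^4 · 67, so d = 67.
5^1 ≡ 5 (mod 1073)
5^2 ≡ 5^2 = 25 ≡ 25 (mod 1073)
5^4 ≡ 25^2 = 625 ≡ 625 (mod 1073)
5^8 ≡ 625^2 = 390625 ≡ 53 (mod 1073)
5^16 ≡ 53^2 = 2809 ≡ 663 (mod 1073)
5^32 ≡ 663^2 = 439569 ≡ 712 (mod 1073)
5^64 ≡ 712^2 = 506944 ≡ 488 (mod 1073)
67 = 64 + 2 + 1 in binary powers of 2.
So 5^67 ≡ 488 · 25 · 5 ≡ 912 (mod 1073).
Squaring chain: 912 → 169 → 663 → 712; never reaches −1, so base 5 is a Miller–Rabin witness that 1073 is composite.

912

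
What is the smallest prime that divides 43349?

43349 is odd.
Digit sum 23, not divisible by 3.
Ends in 9: not divisible by 5.
7: 43349 = 7·6192 + 5
11: 43349 = 11·3940 + 9
13: 43349 = 13·3334 + 7
17: 43349 = 17·2549 + 16
19: 43349 = 19·2281 + 10
23: 43349 = 23·1884 + 17
29: 43349 = 29·1494 + 23
31: 43349 = 31·1398 + 11
37: 43349 = 37·1171 + 22
41: 43349 = 41·1057 + 12
43: 43349 = 43·1008 + 5
47: 43349 = 47·922 + 15
53: 43349 = 53·817 + 48
59: 43349 = 59·734 + 43
61: 43349 = 61·710 + 39
67: 43349 = 67·647

67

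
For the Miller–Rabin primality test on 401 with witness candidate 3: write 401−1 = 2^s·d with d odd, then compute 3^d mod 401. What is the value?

401 − 1 = 400 = 2^4 · 25, so d = 25.
3^1 ≡ 3 (mod 401)
3^2 ≡ 3^2 = 9 ≡ 9 (mod 401)
3^4 ≡ 9^2 = 81 ≡ 81 (mod 401)
3^8 ≡ 81^2 = 6561 ≡ 145 (mod 401)
3^16 ≡ 145^2 = 21025 ≡ 173 (mod 401)
25 = 16 + 8 + 1 in binary powers of 2.
So 3^25 ≡ 173 · 145 · 3 ≡ 268 (mod 401).
Squaring chain: 268 → 45 → 20 → 400; reaches −1, so base 3 does not prove 401 composite.

268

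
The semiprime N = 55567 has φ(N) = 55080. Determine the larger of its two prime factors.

φ(n) = (p−1)(q−1) = n − (p+q) + 1, so p + q = 55567 − 55080 + 1 = 488.
p and q are the roots of t² − 488t + 55567 = 0.
Discriminant: 488² − 4·55567 = 238144 − 222268 = 15876; √15876 = 126.
q = (488 − 126)/2 = 181, p = (488 + 126)/2 = 307.
Check: 181 · 307 = 55567.

307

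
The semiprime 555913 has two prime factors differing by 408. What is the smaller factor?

569

Since p = q + 408, we have 555913 = q(q + 408), so q² + 408q − 555913 = 0.
Discriminant: 408² + 4·555913 = 166464 + 2223652 = 2390116; √2390116 = 1546.
q = (−408 + 1546)/2 = 569, and p = q + 408 = 977.
Check: 569 · 977 = 555913.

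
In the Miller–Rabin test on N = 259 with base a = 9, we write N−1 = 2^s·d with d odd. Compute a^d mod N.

211

259 − 1 = 258 = 2^1 · 129, so d = 129.
9^1 ≡ 9 (mod 259)
9^2 ≡ 9^2 = 81 ≡ 81 (mod 259)
9^4 ≡ 81^2 = 6561 ≡ 86 (mod 259)
9^8 ≡ 86^2 = 7396 ≡ 144 (mod 259)
9^16 ≡ 144^2 = 20736 ≡ 16 (mod 259)
9^32 ≡ 16^2 = 256 ≡ 256 (mod 259)
9^64 ≡ 256^2 = 65536 ≡ 9 (mod 259)
9^128 ≡ 9^2 = 81 ≡ 81 (mod 259)
129 = 128 + 1 in binary powers of 2.
So 9^129 ≡ 81 · 9 ≡ 211 (mod 259).
Squaring chain: 211; never reaches −1, so base 9 is a Miller–Rabin witness that 259 is composite.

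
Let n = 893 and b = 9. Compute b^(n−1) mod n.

9^1 ≡ 9 (mod 893)
9^2 ≡ 9^2 = 81 ≡ 81 (mod 893)
9^4 ≡ 81^2 = 6561 ≡ 310 (mod 893)
9^8 ≡ 310^2 = 96100 ≡ 549 (mod 893)
9^16 ≡ 549^2 = 301401 ≡ 460 (mod 893)
9^32 ≡ 460^2 = 211600 ≡ 852 (mod 893)
9^64 ≡ 852^2 = 725904 ≡ 788 (mod 893)
9^128 ≡ 788^2 = 620944 ≡ 309 (mod 893)
9^256 ≡ 309^2 = 95481 ≡ 823 (mod 893)
9^512 ≡ 823^2 = 677329 ≡ 435 (mod 893)
892 = 512 + 256 + 64 + 32 + 16 + 8 + 4 in binary powers of 2.
So 9^892 ≡ 435 · 823 · 788 · 852 · 460 · 549 · 310 ≡ 788 (mod 893).
Since 788 ≠ 1, base 9 is a Fermat witness: 893 is composite.

788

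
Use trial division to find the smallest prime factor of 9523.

89

9523 is odd.
Digit sum 19, not divisible by 3.
Ends in 3: not divisible by 5.
7: 9523 = 7·1360 + 3
11: 9523 = 11·865 + 8
13: 9523 = 13·732 + 7
17: 9523 = 17·560 + 3
19: 9523 = 19·501 + 4
23: 9523 = 23·414 + 1
29: 9523 = 29·328 + 11
31: 9523 = 31·307 + 6
37: 9523 = 37·257 + 14
41: 9523 = 41·232 + 11
43: 9523 = 43·221 + 20
47: 9523 = 47·202 + 29
53: 9523 = 53·179 + 36
59: 9523 = 59·161 + 24
61: 9523 = 61·156 + 7
67: 9523 = 67·142 + 9
71: 9523 = 71·134 + 9
73: 9523 = 73·130 + 33
79: 9523 = 79·120 + 43
83: 9523 = 83·114 + 61
89: 9523 = 89·107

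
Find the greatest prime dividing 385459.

89

385459 = 61 · 6319
6319 = 71 · 89
89 is prime.
So 385459 = 61 · 71 · 89; the largest prime factor is 89.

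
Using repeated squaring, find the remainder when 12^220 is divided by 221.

12^1 ≡ 12 (mod 221)
12^2 ≡ 12^2 = 144 ≡ 144 (mod 221)
12^4 ≡ 144^2 = 20736 ≡ 183 (mod 221)
12^8 ≡ 183^2 = 33489 ≡ 118 (mod 221)
12^16 ≡ 118^2 = 13924 ≡ 1 (mod 221)
12^32 ≡ 1^2 = 1 ≡ 1 (mod 221)
12^64 ≡ 1^2 = 1 ≡ 1 (mod 221)
12^128 ≡ 1^2 = 1 ≡ 1 (mod 221)
220 = 128 + 64 + 16 + 8 + 4 in binary powers of 2.
So 12^220 ≡ 1 · 1 · 1 · 118 · 183 ≡ 157 (mod 221).
Since 157 ≠ 1, base 12 is a Fermat witness: 221 is composite.

157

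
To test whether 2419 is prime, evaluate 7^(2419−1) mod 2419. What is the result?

743

7^1 ≡ 7 (mod 2419)
7^2 ≡ 7^2 = 49 ≡ 49 (mod 2419)
7^4 ≡ 49^2 = 2401 ≡ 2401 (mod 2419)
7^8 ≡ 2401^2 = 5764801 ≡ 324 (mod 2419)
7^16 ≡ 324^2 = 104976 ≡ 959 (mod 2419)
7^32 ≡ 959^2 = 919681 ≡ 461 (mod 2419)
7^64 ≡ 461^2 = 212521 ≡ 2068 (mod 2419)
7^128 ≡ 2068^2 = 4276624 ≡ 2251 (mod 2419)
7^256 ≡ 2251^2 = 5067001 ≡ 1615 (mod 2419)
7^512 ≡ 1615^2 = 2608225 ≡ 543 (mod 2419)
7^1024 ≡ 543^2 = 294849 ≡ 2150 (mod 2419)
7^2048 ≡ 2150^2 = 4622500 ≡ 2210 (mod 2419)
2418 = 2048 + 256 + 64 + 32 + 16 + 2 in binary powers of 2.
So 7^2418 ≡ 2210 · 1615 · 2068 · 461 · 959 · 49 ≡ 743 (mod 2419).
Since 743 ≠ 1, base 7 is a Fermat witness: 2419 is composite.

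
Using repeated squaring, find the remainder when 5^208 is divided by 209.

5^1 ≡ 5 (mod 209)
5^2 ≡ 5^2 = 25 ≡ 25 (mod 209)
5^4 ≡ 25^2 = 625 ≡ 207 (mod 209)
5^8 ≡ 207^2 = 42849 ≡ 4 (mod 209)
5^16 ≡ 4^2 = 16 ≡ 16 (mod 209)
5^32 ≡ 16^2 = 256 ≡ 47 (mod 209)
5^64 ≡ 47^2 = 2209 ≡ 119 (mod 209)
5^128 ≡ 119^2 = 14161 ≡ 158 (mod 209)
208 = 128 + 64 + 16 in binary powers of 2.
So 5^208 ≡ 158 · 119 · 16 ≡ 81 (mod 209).
Since 81 ≠ 1, base 5 is a Fermat witness: 209 is composite.

81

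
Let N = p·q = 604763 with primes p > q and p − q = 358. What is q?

Since p = q + 358, we have 604763 = q(q + 358), so q² + 358q − 604763 = 0.
Discriminant: 358² + 4·604763 = 128164 + 2419052 = 2547216; √2547216 = 1596.
q = (−358 + 1596)/2 = 619, and p = q + 358 = 977.
Check: 619 · 977 = 604763.

619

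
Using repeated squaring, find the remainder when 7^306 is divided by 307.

7^1 ≡ 7 (mod 307)
7^2 ≡ 7^2 = 49 ≡ 49 (mod 307)
7^4 ≡ 49^2 = 2401 ≡ 252 (mod 307)
7^8 ≡ 252^2 = 63504 ≡ 262 (mod 307)
7^16 ≡ 262^2 = 68644 ≡ 183 (mod 307)
7^32 ≡ 183^2 = 33489 ≡ 26 (mod 307)
7^64 ≡ 26^2 = 676 ≡ 62 (mod 307)
7^128 ≡ 62^2 = 3844 ≡ 160 (mod 307)
7^256 ≡ 160^2 = 25600 ≡ 119 (mod 307)
306 = 256 + 32 + 16 + 2 in binary powers of 2.
So 7^306 ≡ 119 · 26 · 183 · 49 ≡ 1 (mod 307).
Since the result is 1, base 7 gives no evidence that 307 is composite.

1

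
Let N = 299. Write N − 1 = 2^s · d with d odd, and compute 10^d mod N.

17

299 − 1 = 298 = 2^1 · 149, so d = 149.
10^1 ≡ 10 (mod 299)
10^2 ≡ 10^2 = 100 ≡ 100 (mod 299)
10^4 ≡ 100^2 = 10000 ≡ 133 (mod 299)
10^8 ≡ 133^2 = 17689 ≡ 48 (mod 299)
10^16 ≡ 48^2 = 2304 ≡ 211 (mod 299)
10^32 ≡ 211^2 = 44521 ≡ 269 (mod 299)
10^64 ≡ 269^2 = 72361 ≡ 3 (mod 299)
10^128 ≡ 3^2 = 9 ≡ 9 (mod 299)
149 = 128 + 16 + 4 + 1 in binary powers of 2.
So 10^149 ≡ 9 · 211 · 133 · 10 ≡ 17 (mod 299).
Squaring chain: 17; never reaches −1, so base 10 is a Miller–Rabin witness that 299 is composite.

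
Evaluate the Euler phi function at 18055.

Factor: 18055 = 5 · 23 · 157.
φ(18055) = (5−1) · (23−1) · (157−1) = 4 · 22 · 156 = 13728.

13728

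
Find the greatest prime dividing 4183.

4183 = 47 · 89
89 is prime.
So 4183 = 47 · 89; the largest prime factor is 89.

89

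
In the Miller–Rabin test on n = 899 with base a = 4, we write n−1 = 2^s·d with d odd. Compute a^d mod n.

899 − 1 = 898 = 2^1 · 449, so d = 449.
4^1 ≡ 4 (mod 899)
4^2 ≡ 4^2 = 16 ≡ 16 (mod 899)
4^4 ≡ 16^2 = 256 ≡ 256 (mod 899)
4^8 ≡ 256^2 = 65536 ≡ 808 (mod 899)
4^16 ≡ 808^2 = 652864 ≡ 190 (mod 899)
4^32 ≡ 190^2 = 36100 ≡ 140 (mod 899)
4^64 ≡ 140^2 = 19600 ≡ 721 (mod 899)
4^128 ≡ 721^2 = 519841 ≡ 219 (mod 899)
4^256 ≡ 219^2 = 47961 ≡ 314 (mod 899)
449 = 256 + 128 + 64 + 1 in binary powers of 2.
So 4^449 ≡ 314 · 219 · 721 · 4 ≡ 845 (mod 899).
Squaring chain: 845; never reaches −1, so base 4 is a Miller–Rabin witness that 899 is composite.

845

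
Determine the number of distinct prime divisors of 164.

2

164 = 2^2 · 41
164 = 2^2 · 41, which has 2 distinct prime factors.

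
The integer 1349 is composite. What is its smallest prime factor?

19

1349 is odd.
Digit sum 17, not divisible by 3.
Ends in 9: not divisible by 5.
7: 1349 = 7·192 + 5
11: 1349 = 11·122 + 7
13: 1349 = 13·103 + 10
17: 1349 = 17·79 + 6
19: 1349 = 19·71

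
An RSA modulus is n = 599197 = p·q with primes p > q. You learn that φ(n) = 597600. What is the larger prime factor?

φ(n) = (p−1)(q−1) = n − (p+q) + 1, so p + q = 599197 − 597600 + 1 = 1598.
p and q are the roots of t² − 1598t + 599197 = 0.
Discriminant: 1598² − 4·599197 = 2553604 − 2396788 = 156816; √156816 = 396.
q = (1598 − 396)/2 = 601, p = (1598 + 396)/2 = 997.
Check: 601 · 997 = 599197.

997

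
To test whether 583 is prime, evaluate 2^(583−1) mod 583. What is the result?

70

2^1 ≡ 2 (mod 583)
2^2 ≡ 2^2 = 4 ≡ 4 (mod 583)
2^4 ≡ 4^2 = 16 ≡ 16 (mod 583)
2^8 ≡ 16^2 = 256 ≡ 256 (mod 583)
2^16 ≡ 256^2 = 65536 ≡ 240 (mod 583)
2^32 ≡ 240^2 = 57600 ≡ 466 (mod 583)
2^64 ≡ 466^2 = 217156 ≡ 280 (mod 583)
2^128 ≡ 280^2 = 78400 ≡ 278 (mod 583)
2^256 ≡ 278^2 = 77284 ≡ 328 (mod 583)
2^512 ≡ 328^2 = 107584 ≡ 312 (mod 583)
582 = 512 + 64 + 4 + 2 in binary powers of 2.
So 2^582 ≡ 312 · 280 · 16 · 4 ≡ 70 (mod 583).
Since 70 ≠ 1, base 2 is a Fermat witness: 583 is composite.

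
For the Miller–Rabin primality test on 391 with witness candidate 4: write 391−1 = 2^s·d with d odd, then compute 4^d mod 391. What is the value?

285

391 − 1 = 390 = 2^1 · 195, so d = 195.
4^1 ≡ 4 (mod 391)
4^2 ≡ 4^2 = 16 ≡ 16 (mod 391)
4^4 ≡ 16^2 = 256 ≡ 256 (mod 391)
4^8 ≡ 256^2 = 65536 ≡ 239 (mod 391)
4^16 ≡ 239^2 = 57121 ≡ 35 (mod 391)
4^32 ≡ 35^2 = 1225 ≡ 52 (mod 391)
4^64 ≡ 52^2 = 2704 ≡ 358 (mod 391)
4^128 ≡ 358^2 = 128164 ≡ 307 (mod 391)
195 = 128 + 64 + 2 + 1 in binary powers of 2.
So 4^195 ≡ 307 · 358 · 16 · 4 ≡ 285 (mod 391).
Squaring chain: 285; never reaches −1, so base 4 is a Miller–Rabin witness that 391 is composite.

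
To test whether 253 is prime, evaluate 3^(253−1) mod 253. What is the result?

3^1 ≡ 3 (mod 253)
3^2 ≡ 3^2 = 9 ≡ 9 (mod 253)
3^4 ≡ 9^2 = 81 ≡ 81 (mod 253)
3^8 ≡ 81^2 = 6561 ≡ 236 (mod 253)
3^16 ≡ 236^2 = 55696 ≡ 36 (mod 253)
3^32 ≡ 36^2 = 1296 ≡ 31 (mod 253)
3^64 ≡ 31^2 = 961 ≡ 202 (mod 253)
3^128 ≡ 202^2 = 40804 ≡ 71 (mod 253)
252 = 128 + 64 + 32 + 16 + 8 + 4 in binary powers of 2.
So 3^252 ≡ 71 · 202 · 31 · 36 · 236 · 81 ≡ 31 (mod 253).
Since 31 ≠ 1, base 3 is a Fermat witness: 253 is composite.

31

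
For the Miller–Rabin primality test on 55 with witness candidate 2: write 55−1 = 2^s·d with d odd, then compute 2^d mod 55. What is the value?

55 − 1 = 54 = 2^1 · 27, so d = 27.
2^1 ≡ 2 (mod 55)
2^2 ≡ 2^2 = 4 ≡ 4 (mod 55)
2^4 ≡ 4^2 = 16 ≡ 16 (mod 55)
2^8 ≡ 16^2 = 256 ≡ 36 (mod 55)
2^16 ≡ 36^2 = 1296 ≡ 31 (mod 55)
27 = 16 + 8 + 2 + 1 in binary powers of 2.
So 2^27 ≡ 31 · 36 · 4 · 2 ≡ 18 (mod 55).
Squaring chain: 18; never reaches −1, so base 2 is a Miller–Rabin witness that 55 is composite.

18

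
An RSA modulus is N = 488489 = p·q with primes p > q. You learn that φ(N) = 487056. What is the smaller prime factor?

557

φ(n) = (p−1)(q−1) = n − (p+q) + 1, so p + q = 488489 − 487056 + 1 = 1434.
p and q are the roots of t² − 1434t + 488489 = 0.
Discriminant: 1434² − 4·488489 = 2056356 − 1953956 = 102400; √102400 = 320.
q = (1434 − 320)/2 = 557, p = (1434 + 320)/2 = 877.
Check: 557 · 877 = 488489.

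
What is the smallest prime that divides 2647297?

2647297 is odd.
Digit sum 37, not divisible by 3.
Ends in 7: not divisible by 5.
7: 2647297 = 7·378185 + 2
11: 2647297 = 11·240663 + 4
13: 2647297 = 13·203638 + 3
17: 2647297 = 17·155723 + 6
19: 2647297 = 19·139331 + 8
23: 2647297 = 23·115099 + 20
29: 2647297 = 29·91286 + 3
31: 2647297 = 31·85396 + 21
37: 2647297 = 37·71548 + 21
41: 2647297 = 41·64568 + 9
43: 2647297 = 43·61565 + 2
47: 2647297 = 47·56325 + 22
53: 2647297 = 53·49949

53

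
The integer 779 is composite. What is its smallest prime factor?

779 is odd.
Digit sum 23, not divisible by 3.
Ends in 9: not divisible by 5.
7: 779 = 7·111 + 2
11: 779 = 11·70 + 9
13: 779 = 13·59 + 12
17: 779 = 17·45 + 14
19: 779 = 19·41

19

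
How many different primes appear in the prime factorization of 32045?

32045 = 5 · 6409
6409 = 13 · 493
493 = 17 · 29
32045 = 5 · 13 · 17 · 29, which has 4 distinct prime factors.

4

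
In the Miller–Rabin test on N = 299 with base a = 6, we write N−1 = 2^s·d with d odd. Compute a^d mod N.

288

299 − 1 = 298 = 2^1 · 149, so d = 149.
6^1 ≡ 6 (mod 299)
6^2 ≡ 6^2 = 36 ≡ 36 (mod 299)
6^4 ≡ 36^2 = 1296 ≡ 100 (mod 299)
6^8 ≡ 100^2 = 10000 ≡ 133 (mod 299)
6^16 ≡ 133^2 = 17689 ≡ 48 (mod 299)
6^32 ≡ 48^2 = 2304 ≡ 211 (mod 299)
6^64 ≡ 211^2 = 44521 ≡ 269 (mod 299)
6^128 ≡ 269^2 = 72361 ≡ 3 (mod 299)
149 = 128 + 16 + 4 + 1 in binary powers of 2.
So 6^149 ≡ 3 · 48 · 100 · 6 ≡ 288 (mod 299).
Squaring chain: 288; never reaches −1, so base 6 is a Miller–Rabin witness that 299 is composite.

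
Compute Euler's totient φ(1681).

Factor: 1681 = 41^2.
φ(1681) = 41^1·(41−1) = 1640.

1640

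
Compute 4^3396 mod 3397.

2197

4^1 ≡ 4 (mod 3397)
4^2 ≡ 4^2 = 16 ≡ 16 (mod 3397)
4^4 ≡ 16^2 = 256 ≡ 256 (mod 3397)
4^8 ≡ 256^2 = 65536 ≡ 993 (mod 3397)
4^16 ≡ 993^2 = 986049 ≡ 919 (mod 3397)
4^32 ≡ 919^2 = 844561 ≡ 2105 (mod 3397)
4^64 ≡ 2105^2 = 4431025 ≡ 1337 (mod 3397)
4^128 ≡ 1337^2 = 1787569 ≡ 747 (mod 3397)
4^256 ≡ 747^2 = 558009 ≡ 901 (mod 3397)
4^512 ≡ 901^2 = 811801 ≡ 3315 (mod 3397)
4^1024 ≡ 3315^2 = 10989225 ≡ 3327 (mod 3397)
4^2048 ≡ 3327^2 = 11068929 ≡ 1503 (mod 3397)
3396 = 2048 + 1024 + 256 + 64 + 4 in binary powers of 2.
So 4^3396 ≡ 1503 · 3327 · 901 · 1337 · 256 ≡ 2197 (mod 3397).
Since 2197 ≠ 1, base 4 is a Fermat witness: 3397 is composite.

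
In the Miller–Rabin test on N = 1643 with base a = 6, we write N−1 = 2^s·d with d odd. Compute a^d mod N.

1643 − 1 = 1642 = 2^1 · 821, so d = 821.
6^1 ≡ 6 (mod 1643)
6^2 ≡ 6^2 = 36 ≡ 36 (mod 1643)
6^4 ≡ 36^2 = 1296 ≡ 1296 (mod 1643)
6^8 ≡ 1296^2 = 1679616 ≡ 470 (mod 1643)
6^16 ≡ 470^2 = 220900 ≡ 738 (mod 1643)
6^32 ≡ 738^2 = 544644 ≡ 811 (mod 1643)
6^64 ≡ 811^2 = 657721 ≡ 521 (mod 1643)
6^128 ≡ 521^2 = 271441 ≡ 346 (mod 1643)
6^256 ≡ 346^2 = 119716 ≡ 1420 (mod 1643)
6^512 ≡ 1420^2 = 2016400 ≡ 439 (mod 1643)
821 = 512 + 256 + 32 + 16 + 4 + 1 in binary powers of 2.
So 6^821 ≡ 439 · 1420 · 811 · 738 · 1296 · 6 ≡ 1607 (mod 1643).
Squaring chain: 1607; never reaches −1, so base 6 is a Miller–Rabin witness that 1643 is composite.

1607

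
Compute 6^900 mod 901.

6^1 ≡ 6 (mod 901)
6^2 ≡ 6^2 = 36 ≡ 36 (mod 901)
6^4 ≡ 36^2 = 1296 ≡ 395 (mod 901)
6^8 ≡ 395^2 = 156025 ≡ 152 (mod 901)
6^16 ≡ 152^2 = 23104 ≡ 579 (mod 901)
6^32 ≡ 579^2 = 335241 ≡ 69 (mod 901)
6^64 ≡ 69^2 = 4761 ≡ 256 (mod 901)
6^128 ≡ 256^2 = 65536 ≡ 664 (mod 901)
6^256 ≡ 664^2 = 440896 ≡ 307 (mod 901)
6^512 ≡ 307^2 = 94249 ≡ 545 (mod 901)
900 = 512 + 256 + 128 + 4 in binary powers of 2.
So 6^900 ≡ 545 · 307 · 664 · 395 ≡ 208 (mod 901).
Since 208 ≠ 1, base 6 is a Fermat witness: 901 is composite.

208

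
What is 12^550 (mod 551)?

12^1 ≡ 12 (mod 551)
12^2 ≡ 12^2 = 144 ≡ 144 (mod 551)
12^4 ≡ 144^2 = 20736 ≡ 349 (mod 551)
12^8 ≡ 349^2 = 121801 ≡ 30 (mod 551)
12^16 ≡ 30^2 = 900 ≡ 349 (mod 551)
12^32 ≡ 349^2 = 121801 ≡ 30 (mod 551)
12^64 ≡ 30^2 = 900 ≡ 349 (mod 551)
12^128 ≡ 349^2 = 121801 ≡ 30 (mod 551)
12^256 ≡ 30^2 = 900 ≡ 349 (mod 551)
12^512 ≡ 349^2 = 121801 ≡ 30 (mod 551)
550 = 512 + 32 + 4 + 2 in binary powers of 2.
So 12^550 ≡ 30 · 30 · 349 · 144 ≡ 463 (mod 551).
Since 463 ≠ 1, base 12 is a Fermat witness: 551 is composite.

463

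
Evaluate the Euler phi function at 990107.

959400

Factor: 990107 = 79 · 83 · 151.
φ(990107) = (79−1) · (83−1) · (151−1) = 78 · 82 · 150 = 959400.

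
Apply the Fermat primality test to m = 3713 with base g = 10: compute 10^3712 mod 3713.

10^1 ≡ 10 (mod 3713)
10^2 ≡ 10^2 = 100 ≡ 100 (mod 3713)
10^4 ≡ 100^2 = 10000 ≡ 2574 (mod 3713)
10^8 ≡ 2574^2 = 6625476 ≡ 1484 (mod 3713)
10^16 ≡ 1484^2 = 2202256 ≡ 447 (mod 3713)
10^32 ≡ 447^2 = 199809 ≡ 3020 (mod 3713)
10^64 ≡ 3020^2 = 9120400 ≡ 1272 (mod 3713)
10^128 ≡ 1272^2 = 1617984 ≡ 2829 (mod 3713)
10^256 ≡ 2829^2 = 8003241 ≡ 1726 (mod 3713)
10^512 ≡ 1726^2 = 2979076 ≡ 1250 (mod 3713)
10^1024 ≡ 1250^2 = 1562500 ≡ 3040 (mod 3713)
10^2048 ≡ 3040^2 = 9241600 ≡ 3656 (mod 3713)
3712 = 2048 + 1024 + 512 + 128 in binary powers of 2.
So 10^3712 ≡ 3656 · 3040 · 1250 · 2829 ≡ 2550 (mod 3713).
Since 2550 ≠ 1, base 10 is a Fermat witness: 3713 is composite.

2550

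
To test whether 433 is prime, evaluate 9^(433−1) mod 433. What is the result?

1

9^1 ≡ 9 (mod 433)
9^2 ≡ 9^2 = 81 ≡ 81 (mod 433)
9^4 ≡ 81^2 = 6561 ≡ 66 (mod 433)
9^8 ≡ 66^2 = 4356 ≡ 26 (mod 433)
9^16 ≡ 26^2 = 676 ≡ 243 (mod 433)
9^32 ≡ 243^2 = 59049 ≡ 161 (mod 433)
9^64 ≡ 161^2 = 25921 ≡ 374 (mod 433)
9^128 ≡ 374^2 = 139876 ≡ 17 (mod 433)
9^256 ≡ 17^2 = 289 ≡ 289 (mod 433)
432 = 256 + 128 + 32 + 16 in binary powers of 2.
So 9^432 ≡ 289 · 17 · 161 · 243 ≡ 1 (mod 433).
Since the result is 1, base 9 gives no evidence that 433 is composite.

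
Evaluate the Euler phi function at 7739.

Factor: 7739 = 71 · 109.
φ(7739) = (71−1) · (109−1) = 70 · 108 = 7560.

7560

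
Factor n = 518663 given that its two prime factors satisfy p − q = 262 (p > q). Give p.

863

Since p = q + 262, we have 518663 = q(q + 262), so q² + 262q − 518663 = 0.
Discriminant: 262² + 4·518663 = 68644 + 2074652 = 2143296; √2143296 = 1464.
q = (−262 + 1464)/2 = 601, and p = q + 262 = 863.
Check: 601 · 863 = 518663.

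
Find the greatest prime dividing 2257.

61

2257 = 37 · 61
61 is prime.
So 2257 = 37 · 61; the largest prime factor is 61.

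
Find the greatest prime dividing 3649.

89

3649 = 41 · 89
89 is prime.
So 3649 = 41 · 89; the largest prime factor is 89.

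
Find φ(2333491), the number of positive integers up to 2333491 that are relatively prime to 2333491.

2278848

Factor: 2333491 = 89 · 157 · 167.
φ(2333491) = (89−1) · (157−1) · (167−1) = 88 · 156 · 166 = 2278848.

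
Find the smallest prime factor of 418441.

418441 is odd.
Digit sum 22, not divisible by 3.
Ends in 1: not divisible by 5.
7: 418441 = 7·59777 + 2
11: 418441 = 11·38040 + 1
13: 418441 = 13·32187 + 10
17: 418441 = 17·24614 + 3
19: 418441 = 19·22023 + 4
23: 418441 = 23·18193 + 2
29: 418441 = 29·14429

29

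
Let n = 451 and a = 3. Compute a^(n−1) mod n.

419

3^1 ≡ 3 (mod 451)
3^2 ≡ 3^2 = 9 ≡ 9 (mod 451)
3^4 ≡ 9^2 = 81 ≡ 81 (mod 451)
3^8 ≡ 81^2 = 6561 ≡ 247 (mod 451)
3^16 ≡ 247^2 = 61009 ≡ 124 (mod 451)
3^32 ≡ 124^2 = 15376 ≡ 42 (mod 451)
3^64 ≡ 42^2 = 1764 ≡ 411 (mod 451)
3^128 ≡ 411^2 = 168921 ≡ 247 (mod 451)
3^256 ≡ 247^2 = 61009 ≡ 124 (mod 451)
450 = 256 + 128 + 64 + 2 in binary powers of 2.
So 3^450 ≡ 124 · 247 · 411 · 9 ≡ 419 (mod 451).
Since 419 ≠ 1, base 3 is a Fermat witness: 451 is composite.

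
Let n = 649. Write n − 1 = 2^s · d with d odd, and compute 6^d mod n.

50

649 − 1 = 648 = 2^3 · 81, so d = 81.
6^1 ≡ 6 (mod 649)
6^2 ≡ 6^2 = 36 ≡ 36 (mod 649)
6^4 ≡ 36^2 = 1296 ≡ 647 (mod 649)
6^8 ≡ 647^2 = 418609 ≡ 4 (mod 649)
6^16 ≡ 4^2 = 16 ≡ 16 (mod 649)
6^32 ≡ 16^2 = 256 ≡ 256 (mod 649)
6^64 ≡ 256^2 = 65536 ≡ 636 (mod 649)
81 = 64 + 16 + 1 in binary powers of 2.
So 6^81 ≡ 636 · 16 · 6 ≡ 50 (mod 649).
Squaring chain: 50 → 553 → 130; never reaches −1, so base 6 is a Miller–Rabin witness that 649 is composite.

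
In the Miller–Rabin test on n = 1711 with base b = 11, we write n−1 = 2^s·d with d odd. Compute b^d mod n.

1711 − 1 = 1710 = 2^1 · 855, so d = 855.
11^1 ≡ 11 (mod 1711)
11^2 ≡ 11^2 = 121 ≡ 121 (mod 1711)
11^4 ≡ 121^2 = 14641 ≡ 953 (mod 1711)
11^8 ≡ 953^2 = 908209 ≡ 1379 (mod 1711)
11^16 ≡ 1379^2 = 1901641 ≡ 720 (mod 1711)
11^32 ≡ 720^2 = 518400 ≡ 1678 (mod 1711)
11^64 ≡ 1678^2 = 2815684 ≡ 1089 (mod 1711)
11^128 ≡ 1089^2 = 1185921 ≡ 198 (mod 1711)
11^256 ≡ 198^2 = 39204 ≡ 1562 (mod 1711)
11^512 ≡ 1562^2 = 2439844 ≡ 1669 (mod 1711)
855 = 512 + 256 + 64 + 16 + 4 + 2 + 1 in binary powers of 2.
So 11^855 ≡ 1669 · 1562 · 1089 · 720 · 953 · 121 · 11 ≡ 1294 (mod 1711).
Squaring chain: 1294; never reaches −1, so base 11 is a Miller–Rabin witness that 1711 is composite.

1294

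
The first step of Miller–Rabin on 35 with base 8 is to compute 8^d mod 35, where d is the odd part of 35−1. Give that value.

8

35 − 1 = 34 = 2^1 · 17, so d = 17.
8^1 ≡ 8 (mod 35)
8^2 ≡ 8^2 = 64 ≡ 29 (mod 35)
8^4 ≡ 29^2 = 841 ≡ 1 (mod 35)
8^8 ≡ 1^2 = 1 ≡ 1 (mod 35)
8^16 ≡ 1^2 = 1 ≡ 1 (mod 35)
17 = 16 + 1 in binary powers of 2.
So 8^17 ≡ 1 · 8 ≡ 8 (mod 35).
Squaring chain: 8; never reaches −1, so base 8 is a Miller–Rabin witness that 35 is composite.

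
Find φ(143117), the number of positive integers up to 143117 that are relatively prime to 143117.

Factor: 143117 = 13 · 101 · 109.
φ(143117) = (13−1) · (101−1) · (109−1) = 12 · 100 · 108 = 129600.

129600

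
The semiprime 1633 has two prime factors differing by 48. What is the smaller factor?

Since p = q + 48, we have 1633 = q(q + 48), so q² + 48q − 1633 = 0.
Discriminant: 48² + 4·1633 = 2304 + 6532 = 8836; √8836 = 94.
q = (−48 + 94)/2 = 23, and p = q + 48 = 71.
Check: 23 · 71 = 1633.

23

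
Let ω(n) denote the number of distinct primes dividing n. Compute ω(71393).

3

71393 = 7^2 · 1457
1457 = 31 · 47
71393 = 7^2 · 31 · 47, which has 3 distinct prime factors.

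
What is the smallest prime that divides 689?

13

689 is odd.
Digit sum 23, not divisible by 3.
Ends in 9: not divisible by 5.
7: 689 = 7·98 + 3
11: 689 = 11·62 + 7
13: 689 = 13·53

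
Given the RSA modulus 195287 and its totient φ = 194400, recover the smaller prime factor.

φ(n) = (p−1)(q−1) = n − (p+q) + 1, so p + q = 195287 − 194400 + 1 = 888.
p and q are the roots of t² − 888t + 195287 = 0.
Discriminant: 888² − 4·195287 = 788544 − 781148 = 7396; √7396 = 86.
q = (888 − 86)/2 = 401, p = (888 + 86)/2 = 487.
Check: 401 · 487 = 195287.

401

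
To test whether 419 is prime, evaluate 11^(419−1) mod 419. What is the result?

1

11^1 ≡ 11 (mod 419)
11^2 ≡ 11^2 = 121 ≡ 121 (mod 419)
11^4 ≡ 121^2 = 14641 ≡ 395 (mod 419)
11^8 ≡ 395^2 = 156025 ≡ 157 (mod 419)
11^16 ≡ 157^2 = 24649 ≡ 347 (mod 419)
11^32 ≡ 347^2 = 120409 ≡ 156 (mod 419)
11^64 ≡ 156^2 = 24336 ≡ 34 (mod 419)
11^128 ≡ 34^2 = 1156 ≡ 318 (mod 419)
11^256 ≡ 318^2 = 101124 ≡ 145 (mod 419)
418 = 256 + 128 + 32 + 2 in binary powers of 2.
So 11^418 ≡ 145 · 318 · 156 · 121 ≡ 1 (mod 419).
Since the result is 1, base 11 gives no evidence that 419 is composite.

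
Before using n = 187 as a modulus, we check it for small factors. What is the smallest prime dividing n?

11

187 is odd.
Digit sum 16, not divisible by 3.
Ends in 7: not divisible by 5.
7: 187 = 7·26 + 5
11: 187 = 11·17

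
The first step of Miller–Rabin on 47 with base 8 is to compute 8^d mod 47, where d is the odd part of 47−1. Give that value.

1

47 − 1 = 46 = 2^1 · 23, so d = 23.
8^1 ≡ 8 (mod 47)
8^2 ≡ 8^2 = 64 ≡ 17 (mod 47)
8^4 ≡ 17^2 = 289 ≡ 7 (mod 47)
8^8 ≡ 7^2 = 49 ≡ 2 (mod 47)
8^16 ≡ 2^2 = 4 ≡ 4 (mod 47)
23 = 16 + 4 + 2 + 1 in binary powers of 2.
So 8^23 ≡ 4 · 7 · 17 · 8 ≡ 1 (mod 47).
Since 8^d ≡ 1 (mod 47), base 8 does not prove 47 composite.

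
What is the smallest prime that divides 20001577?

67

20001577 is odd.
Digit sum 22, not divisible by 3.
Ends in 7: not divisible by 5.
7: 20001577 = 7·2857368 + 1
11: 20001577 = 11·1818325 + 2
13: 20001577 = 13·1538582 + 11
17: 20001577 = 17·1176563 + 6
19: 20001577 = 19·1052714 + 11
23: 20001577 = 23·869633 + 18
29: 20001577 = 29·689709 + 16
31: 20001577 = 31·645212 + 5
37: 20001577 = 37·540583 + 6
41: 20001577 = 41·487843 + 14
43: 20001577 = 43·465152 + 41
47: 20001577 = 47·425565 + 22
53: 20001577 = 53·377388 + 13
59: 20001577 = 59·339009 + 46
61: 20001577 = 61·327894 + 43
67: 20001577 = 67·298531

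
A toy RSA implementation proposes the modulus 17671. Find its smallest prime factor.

41

17671 is odd.
Digit sum 22, not divisible by 3.
Ends in 1: not divisible by 5.
7: 17671 = 7·2524 + 3
11: 17671 = 11·1606 + 5
13: 17671 = 13·1359 + 4
17: 17671 = 17·1039 + 8
19: 17671 = 19·930 + 1
23: 17671 = 23·768 + 7
29: 17671 = 29·609 + 10
31: 17671 = 31·570 + 1
37: 17671 = 37·477 + 22
41: 17671 = 41·431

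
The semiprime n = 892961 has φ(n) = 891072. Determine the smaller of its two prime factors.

φ(n) = (p−1)(q−1) = n − (p+q) + 1, so p + q = 892961 − 891072 + 1 = 1890.
p and q are the roots of t² − 1890t + 892961 = 0.
Discriminant: 1890² − 4·892961 = 3572100 − 3571844 = 256; √256 = 16.
q = (1890 − 16)/2 = 937, p = (1890 + 16)/2 = 953.
Check: 937 · 953 = 892961.

937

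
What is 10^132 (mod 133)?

10^1 ≡ 10 (mod 133)
10^2 ≡ 10^2 = 100 ≡ 100 (mod 133)
10^4 ≡ 100^2 = 10000 ≡ 25 (mod 133)
10^8 ≡ 25^2 = 625 ≡ 93 (mod 133)
10^16 ≡ 93^2 = 8649 ≡ 4 (mod 133)
10^32 ≡ 4^2 = 16 ≡ 16 (mod 133)
10^64 ≡ 16^2 = 256 ≡ 123 (mod 133)
10^128 ≡ 123^2 = 15129 ≡ 100 (mod 133)
132 = 128 + 4 in binary powers of 2.
So 10^132 ≡ 100 · 25 ≡ 106 (mod 133).
Since 106 ≠ 1, base 10 is a Fermat witness: 133 is composite.

106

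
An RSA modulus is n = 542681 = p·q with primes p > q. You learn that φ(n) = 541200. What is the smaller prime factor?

φ(n) = (p−1)(q−1) = n − (p+q) + 1, so p + q = 542681 − 541200 + 1 = 1482.
p and q are the roots of t² − 1482t + 542681 = 0.
Discriminant: 1482² − 4·542681 = 2196324 − 2170724 = 25600; √25600 = 160.
q = (1482 − 160)/2 = 661, p = (1482 + 160)/2 = 821.
Check: 661 · 821 = 542681.

661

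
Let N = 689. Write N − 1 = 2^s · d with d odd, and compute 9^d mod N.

689 − 1 = 688 = 2^4 · 43, so d = 43.
9^1 ≡ 9 (mod 689)
9^2 ≡ 9^2 = 81 ≡ 81 (mod 689)
9^4 ≡ 81^2 = 6561 ≡ 360 (mod 689)
9^8 ≡ 360^2 = 129600 ≡ 68 (mod 689)
9^16 ≡ 68^2 = 4624 ≡ 490 (mod 689)
9^32 ≡ 490^2 = 240100 ≡ 328 (mod 689)
43 = 32 + 8 + 2 + 1 in binary powers of 2.
So 9^43 ≡ 328 · 68 · 81 · 9 ≡ 594 (mod 689).
Squaring chain: 594 → 68 → 490 → 328; never reaches −1, so base 9 is a Miller–Rabin witness that 689 is composite.

594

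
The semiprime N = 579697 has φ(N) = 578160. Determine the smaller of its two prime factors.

φ(n) = (p−1)(q−1) = n − (p+q) + 1, so p + q = 579697 − 578160 + 1 = 1538.
p and q are the roots of t² − 1538t + 579697 = 0.
Discriminant: 1538² − 4·579697 = 2365444 − 2318788 = 46656; √46656 = 216.
q = (1538 − 216)/2 = 661, p = (1538 + 216)/2 = 877.
Check: 661 · 877 = 579697.

661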